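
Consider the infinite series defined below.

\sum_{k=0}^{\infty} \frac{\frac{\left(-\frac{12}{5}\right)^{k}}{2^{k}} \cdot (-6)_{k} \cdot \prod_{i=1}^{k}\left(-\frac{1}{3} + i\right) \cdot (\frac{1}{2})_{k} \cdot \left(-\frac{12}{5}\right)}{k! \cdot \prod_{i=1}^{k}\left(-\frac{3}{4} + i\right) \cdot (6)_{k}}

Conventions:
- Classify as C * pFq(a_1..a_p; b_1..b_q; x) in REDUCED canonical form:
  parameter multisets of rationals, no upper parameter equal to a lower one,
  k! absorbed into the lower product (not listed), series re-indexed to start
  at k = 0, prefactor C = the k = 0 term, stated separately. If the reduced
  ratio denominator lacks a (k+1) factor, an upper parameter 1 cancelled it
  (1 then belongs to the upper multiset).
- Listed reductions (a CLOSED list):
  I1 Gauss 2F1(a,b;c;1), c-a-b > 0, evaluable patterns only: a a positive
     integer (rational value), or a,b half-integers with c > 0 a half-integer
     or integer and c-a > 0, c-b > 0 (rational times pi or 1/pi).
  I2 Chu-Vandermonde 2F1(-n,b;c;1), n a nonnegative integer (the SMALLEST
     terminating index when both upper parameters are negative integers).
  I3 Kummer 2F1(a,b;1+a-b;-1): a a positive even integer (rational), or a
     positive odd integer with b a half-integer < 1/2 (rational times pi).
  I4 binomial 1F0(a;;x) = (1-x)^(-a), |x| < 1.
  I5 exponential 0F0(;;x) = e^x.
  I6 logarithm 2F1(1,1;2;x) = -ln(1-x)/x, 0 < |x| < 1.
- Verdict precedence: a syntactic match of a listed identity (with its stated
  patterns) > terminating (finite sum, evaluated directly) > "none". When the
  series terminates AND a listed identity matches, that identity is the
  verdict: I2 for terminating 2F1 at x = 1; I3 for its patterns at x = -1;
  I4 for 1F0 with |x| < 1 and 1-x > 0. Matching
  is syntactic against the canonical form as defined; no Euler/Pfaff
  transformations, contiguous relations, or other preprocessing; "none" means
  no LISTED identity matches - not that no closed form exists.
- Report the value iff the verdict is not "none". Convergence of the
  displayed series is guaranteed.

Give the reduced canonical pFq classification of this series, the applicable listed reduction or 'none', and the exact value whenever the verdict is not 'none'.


With C = -\frac{12}{5}: the canonical form is 3F2(-6, \frac{1}{2}, \frac{2}{3}; \frac{1}{4}, 6; -\frac{6}{5}). Verdict: terminating - the sum ends at index 6 because -6 is a negative integer; exact evaluation follows. Value: -\frac{13547166116}{1087734375}.

The tell: t_0 = -\frac{12}{5} here, and the two k-th powers (C = -12/5) combine into one argument.
Step ratio: r(k) = -\frac{6}{5} * (k-6) (k+\frac{1}{2}) (k+\frac{2}{3}) / [(k+\frac{1}{4}) (k+6) (k+1)] ; factor over Q: parameters, x = -\frac{6}{5}, and C = -\frac{12}{5}.


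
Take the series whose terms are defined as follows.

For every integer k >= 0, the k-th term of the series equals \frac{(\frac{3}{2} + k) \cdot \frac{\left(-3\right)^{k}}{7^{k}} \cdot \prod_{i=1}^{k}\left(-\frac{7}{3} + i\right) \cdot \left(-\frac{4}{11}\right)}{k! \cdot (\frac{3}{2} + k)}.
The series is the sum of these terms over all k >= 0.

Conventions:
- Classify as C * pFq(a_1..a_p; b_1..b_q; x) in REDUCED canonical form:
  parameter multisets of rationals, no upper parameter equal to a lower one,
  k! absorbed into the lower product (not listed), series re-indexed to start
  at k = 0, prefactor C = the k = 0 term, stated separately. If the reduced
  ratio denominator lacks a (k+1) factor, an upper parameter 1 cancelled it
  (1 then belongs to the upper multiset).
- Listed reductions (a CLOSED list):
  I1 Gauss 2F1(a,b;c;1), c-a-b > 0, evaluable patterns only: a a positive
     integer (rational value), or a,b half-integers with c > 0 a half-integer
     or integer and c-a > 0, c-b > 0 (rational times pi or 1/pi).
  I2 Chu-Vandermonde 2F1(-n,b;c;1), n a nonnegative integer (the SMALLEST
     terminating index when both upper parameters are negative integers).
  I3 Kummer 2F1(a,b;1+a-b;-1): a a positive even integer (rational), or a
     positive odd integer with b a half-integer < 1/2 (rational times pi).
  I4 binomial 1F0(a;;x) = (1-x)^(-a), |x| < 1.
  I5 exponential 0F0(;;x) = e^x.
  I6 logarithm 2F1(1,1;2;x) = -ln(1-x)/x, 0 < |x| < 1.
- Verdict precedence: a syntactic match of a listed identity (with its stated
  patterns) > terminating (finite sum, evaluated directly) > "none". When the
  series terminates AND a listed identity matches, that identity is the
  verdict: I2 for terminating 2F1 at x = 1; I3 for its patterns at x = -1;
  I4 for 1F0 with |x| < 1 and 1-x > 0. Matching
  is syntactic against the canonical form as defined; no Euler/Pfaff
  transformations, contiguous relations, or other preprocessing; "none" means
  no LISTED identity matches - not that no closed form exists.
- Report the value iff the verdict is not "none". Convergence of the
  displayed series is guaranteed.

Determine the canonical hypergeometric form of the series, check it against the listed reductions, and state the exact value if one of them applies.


Reduced: x = -\frac{3}{7}, 1F0, upper = {-\frac{4}{3}}, lower = {-}, C = -\frac{4}{11}. Verdict: binomial (I4) fires (the 1F0 binomial series: exponent 4/3, x = -\frac{3}{7}). Value: \left(-\frac{4}{11}\right) \cdot \left(\frac{10}{7}\right)^{\frac{4}{3}}.

Key observation: with t_0 = -\frac{4}{11}, the two geometric factors (C = -4/11, x = -3/7) combine into one argument.
Ratio: r(k) = -\frac{3}{7} * (k-\frac{4}{3}) / [(k+1)] - rational; roots negated = parameters, x = -\frac{3}{7}, C = -\frac{4}{11}.


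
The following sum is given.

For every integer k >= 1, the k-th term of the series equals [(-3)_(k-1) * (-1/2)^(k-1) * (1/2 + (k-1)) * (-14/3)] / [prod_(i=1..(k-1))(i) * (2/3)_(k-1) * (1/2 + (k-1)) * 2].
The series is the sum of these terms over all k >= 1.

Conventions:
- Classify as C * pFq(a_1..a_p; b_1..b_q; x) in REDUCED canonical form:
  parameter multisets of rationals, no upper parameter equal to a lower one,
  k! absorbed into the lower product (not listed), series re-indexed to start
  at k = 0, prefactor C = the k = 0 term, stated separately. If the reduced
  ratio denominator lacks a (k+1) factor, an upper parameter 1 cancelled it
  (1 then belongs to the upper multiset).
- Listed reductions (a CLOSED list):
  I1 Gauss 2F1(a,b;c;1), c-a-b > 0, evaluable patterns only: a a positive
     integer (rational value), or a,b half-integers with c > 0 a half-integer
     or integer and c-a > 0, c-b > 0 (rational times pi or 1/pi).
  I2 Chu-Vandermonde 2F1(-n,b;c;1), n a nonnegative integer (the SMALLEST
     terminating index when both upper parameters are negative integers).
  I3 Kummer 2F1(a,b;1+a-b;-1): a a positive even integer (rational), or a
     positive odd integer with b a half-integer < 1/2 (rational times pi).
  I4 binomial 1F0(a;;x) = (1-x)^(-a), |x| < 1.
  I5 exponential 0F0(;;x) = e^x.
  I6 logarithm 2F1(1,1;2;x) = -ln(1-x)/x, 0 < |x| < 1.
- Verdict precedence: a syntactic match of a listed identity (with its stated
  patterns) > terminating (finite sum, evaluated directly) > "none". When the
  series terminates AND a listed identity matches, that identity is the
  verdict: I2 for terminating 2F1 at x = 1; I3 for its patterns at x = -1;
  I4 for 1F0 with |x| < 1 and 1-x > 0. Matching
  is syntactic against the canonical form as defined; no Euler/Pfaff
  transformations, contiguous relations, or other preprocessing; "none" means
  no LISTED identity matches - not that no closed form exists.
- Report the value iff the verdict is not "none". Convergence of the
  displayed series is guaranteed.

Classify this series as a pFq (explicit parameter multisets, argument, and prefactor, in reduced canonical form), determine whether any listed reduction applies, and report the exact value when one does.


Reduced: x = -1/2, 1F1, upper = {-3}, lower = {2/3}, C = -7/3. Verdict: terminating - upper -3 stops the sum at k = 3; the 4 terms are added exactly. Its exact value is -17773/1920.

Key observation: from the first term -7/3: the product of the first k integers (C = -7/3) is k!.
Ratio: r(k) = (-1/2) * (k-3) / [(k+2/3) (k+1)] ; factor over Q: parameters, x = (-1/2), and C = -7/3.


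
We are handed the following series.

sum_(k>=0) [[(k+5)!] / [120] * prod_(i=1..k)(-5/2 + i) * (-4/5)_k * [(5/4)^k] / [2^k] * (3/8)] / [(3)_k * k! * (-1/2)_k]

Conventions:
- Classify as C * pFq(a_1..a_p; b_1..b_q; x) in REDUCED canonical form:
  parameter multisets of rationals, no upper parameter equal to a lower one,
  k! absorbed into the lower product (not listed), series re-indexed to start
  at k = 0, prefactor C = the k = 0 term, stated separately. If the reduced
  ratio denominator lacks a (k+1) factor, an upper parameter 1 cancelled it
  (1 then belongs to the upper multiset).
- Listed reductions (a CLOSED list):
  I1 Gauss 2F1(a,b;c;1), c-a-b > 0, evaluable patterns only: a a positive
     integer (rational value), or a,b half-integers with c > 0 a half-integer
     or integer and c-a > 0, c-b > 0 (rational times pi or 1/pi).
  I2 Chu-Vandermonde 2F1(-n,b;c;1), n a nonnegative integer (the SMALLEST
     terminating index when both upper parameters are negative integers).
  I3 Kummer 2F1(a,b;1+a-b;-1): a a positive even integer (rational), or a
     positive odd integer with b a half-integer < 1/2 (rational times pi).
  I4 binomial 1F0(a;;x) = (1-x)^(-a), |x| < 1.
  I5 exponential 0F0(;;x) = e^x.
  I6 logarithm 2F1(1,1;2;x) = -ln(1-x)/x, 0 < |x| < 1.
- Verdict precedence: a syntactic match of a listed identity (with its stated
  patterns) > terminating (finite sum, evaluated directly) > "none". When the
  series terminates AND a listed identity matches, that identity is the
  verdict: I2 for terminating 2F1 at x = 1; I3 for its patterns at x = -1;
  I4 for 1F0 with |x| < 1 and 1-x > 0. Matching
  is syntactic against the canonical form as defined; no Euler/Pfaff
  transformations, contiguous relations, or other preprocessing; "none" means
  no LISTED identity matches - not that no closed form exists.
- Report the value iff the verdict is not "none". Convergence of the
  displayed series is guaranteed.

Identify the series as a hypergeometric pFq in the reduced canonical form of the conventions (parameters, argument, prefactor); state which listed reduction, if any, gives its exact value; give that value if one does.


Classification (C = 3/8): 3F2 with upper {-3/2, -4/5, 6}, lower {-1/2, 3}, argument x = 5/8. Verdict: none - at argument 5/8 the multisets {-3/2, -4/5, 6} ; {-1/2, 3} match no listed identity.

First insight: t_0 = 3/8 here, and the two k-th powers (C = 3/8, x = 5/8) combine into one argument.
Term ratio: r(k) = (5/8) * (k-3/2) (k-4/5) (k+6) / [(k-1/2) (k+3) (k+1)] - rational in k. x = (5/8); t_0 = 3/8; negate the roots.


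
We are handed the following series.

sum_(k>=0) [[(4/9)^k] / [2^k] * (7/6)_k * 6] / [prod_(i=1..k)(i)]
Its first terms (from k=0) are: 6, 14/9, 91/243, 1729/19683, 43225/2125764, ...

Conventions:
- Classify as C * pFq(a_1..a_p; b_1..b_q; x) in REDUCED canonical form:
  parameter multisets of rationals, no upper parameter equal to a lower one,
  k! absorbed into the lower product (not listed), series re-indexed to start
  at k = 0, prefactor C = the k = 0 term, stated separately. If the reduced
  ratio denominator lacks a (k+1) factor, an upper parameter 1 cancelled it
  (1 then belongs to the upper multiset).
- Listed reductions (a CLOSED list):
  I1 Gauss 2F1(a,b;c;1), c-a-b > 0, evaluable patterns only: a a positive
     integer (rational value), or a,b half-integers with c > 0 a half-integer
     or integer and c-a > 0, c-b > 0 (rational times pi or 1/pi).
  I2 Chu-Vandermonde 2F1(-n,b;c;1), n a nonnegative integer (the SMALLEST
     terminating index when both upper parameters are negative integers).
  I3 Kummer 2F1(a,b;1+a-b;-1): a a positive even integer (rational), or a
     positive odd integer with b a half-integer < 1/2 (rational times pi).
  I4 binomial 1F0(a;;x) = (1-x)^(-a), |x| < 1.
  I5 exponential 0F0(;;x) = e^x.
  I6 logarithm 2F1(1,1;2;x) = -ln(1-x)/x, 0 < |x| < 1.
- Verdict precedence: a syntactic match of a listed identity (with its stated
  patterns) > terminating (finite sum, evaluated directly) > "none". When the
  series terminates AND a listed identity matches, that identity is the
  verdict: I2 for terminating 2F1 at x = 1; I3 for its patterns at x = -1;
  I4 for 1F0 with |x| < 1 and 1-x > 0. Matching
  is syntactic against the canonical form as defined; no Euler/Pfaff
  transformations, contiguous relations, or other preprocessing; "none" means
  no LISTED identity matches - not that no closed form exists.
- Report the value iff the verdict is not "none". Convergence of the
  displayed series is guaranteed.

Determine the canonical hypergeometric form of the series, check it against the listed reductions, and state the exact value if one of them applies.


This is 6 * 1F0(7/6; -; 2/9) in reduced canonical form. Verdict: binomial (I4) applies (the 1F0 binomial series: exponent -7/6, x = 2/9). Sum: 6 * (7/9)^(-7/6).

The tell: with t_0 = 6, the product of the first k integers (prefactor 6) is k!.
Ratio: r(k) = (2/9) * (k+7/6) / [(k+1)] ; factor over Q: parameters, x = (2/9), and C = 6.


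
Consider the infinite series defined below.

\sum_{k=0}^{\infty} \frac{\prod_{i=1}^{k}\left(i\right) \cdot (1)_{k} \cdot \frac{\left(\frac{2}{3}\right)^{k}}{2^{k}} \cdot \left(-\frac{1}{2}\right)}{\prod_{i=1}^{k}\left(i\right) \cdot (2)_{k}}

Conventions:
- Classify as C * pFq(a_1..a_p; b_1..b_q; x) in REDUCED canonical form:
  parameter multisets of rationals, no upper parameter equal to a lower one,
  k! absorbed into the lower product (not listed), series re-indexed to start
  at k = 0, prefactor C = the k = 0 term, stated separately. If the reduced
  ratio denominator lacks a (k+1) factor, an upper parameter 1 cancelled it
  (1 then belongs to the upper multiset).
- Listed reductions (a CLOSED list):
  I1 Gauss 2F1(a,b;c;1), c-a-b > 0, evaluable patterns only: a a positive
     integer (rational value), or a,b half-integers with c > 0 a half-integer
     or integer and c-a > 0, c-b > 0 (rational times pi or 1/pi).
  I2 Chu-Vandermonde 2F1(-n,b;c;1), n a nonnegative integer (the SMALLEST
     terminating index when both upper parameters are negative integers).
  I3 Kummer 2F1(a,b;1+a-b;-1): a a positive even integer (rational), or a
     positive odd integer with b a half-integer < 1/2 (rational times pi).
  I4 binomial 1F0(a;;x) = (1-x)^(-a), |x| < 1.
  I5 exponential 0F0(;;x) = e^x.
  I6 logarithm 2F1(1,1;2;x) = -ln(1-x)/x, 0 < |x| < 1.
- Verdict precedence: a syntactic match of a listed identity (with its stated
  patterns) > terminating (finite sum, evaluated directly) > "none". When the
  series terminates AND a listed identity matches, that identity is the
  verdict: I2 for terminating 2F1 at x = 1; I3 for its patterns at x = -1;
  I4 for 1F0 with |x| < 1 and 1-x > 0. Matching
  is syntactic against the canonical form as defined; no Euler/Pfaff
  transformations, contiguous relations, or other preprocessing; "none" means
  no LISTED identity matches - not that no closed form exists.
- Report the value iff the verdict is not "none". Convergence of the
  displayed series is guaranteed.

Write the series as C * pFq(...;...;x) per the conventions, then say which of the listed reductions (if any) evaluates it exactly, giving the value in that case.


Reduced: x = \frac{1}{3}, 2F1, upper = {1, 1}, lower = {2}, C = -\frac{1}{2}. Verdict at x = \frac{1}{3}: logarithm (I6) matches (the logarithm: parameters (1,1;2), x = \frac{1}{3}). Value: \frac{3}{2} \cdot \ln\left(\frac{2}{3}\right).

Key observation: with t_0 = -\frac{1}{2}, the two k-th powers (C = -1/2, x = 1/3) combine into one argument.
Step ratio: r(k) = \frac{1}{3} * (k+1) (k+1) / [(k+2) (k+1)] - rational in k, leading ratio \frac{1}{3}; with t_0 = -\frac{1}{2}, classification follows.


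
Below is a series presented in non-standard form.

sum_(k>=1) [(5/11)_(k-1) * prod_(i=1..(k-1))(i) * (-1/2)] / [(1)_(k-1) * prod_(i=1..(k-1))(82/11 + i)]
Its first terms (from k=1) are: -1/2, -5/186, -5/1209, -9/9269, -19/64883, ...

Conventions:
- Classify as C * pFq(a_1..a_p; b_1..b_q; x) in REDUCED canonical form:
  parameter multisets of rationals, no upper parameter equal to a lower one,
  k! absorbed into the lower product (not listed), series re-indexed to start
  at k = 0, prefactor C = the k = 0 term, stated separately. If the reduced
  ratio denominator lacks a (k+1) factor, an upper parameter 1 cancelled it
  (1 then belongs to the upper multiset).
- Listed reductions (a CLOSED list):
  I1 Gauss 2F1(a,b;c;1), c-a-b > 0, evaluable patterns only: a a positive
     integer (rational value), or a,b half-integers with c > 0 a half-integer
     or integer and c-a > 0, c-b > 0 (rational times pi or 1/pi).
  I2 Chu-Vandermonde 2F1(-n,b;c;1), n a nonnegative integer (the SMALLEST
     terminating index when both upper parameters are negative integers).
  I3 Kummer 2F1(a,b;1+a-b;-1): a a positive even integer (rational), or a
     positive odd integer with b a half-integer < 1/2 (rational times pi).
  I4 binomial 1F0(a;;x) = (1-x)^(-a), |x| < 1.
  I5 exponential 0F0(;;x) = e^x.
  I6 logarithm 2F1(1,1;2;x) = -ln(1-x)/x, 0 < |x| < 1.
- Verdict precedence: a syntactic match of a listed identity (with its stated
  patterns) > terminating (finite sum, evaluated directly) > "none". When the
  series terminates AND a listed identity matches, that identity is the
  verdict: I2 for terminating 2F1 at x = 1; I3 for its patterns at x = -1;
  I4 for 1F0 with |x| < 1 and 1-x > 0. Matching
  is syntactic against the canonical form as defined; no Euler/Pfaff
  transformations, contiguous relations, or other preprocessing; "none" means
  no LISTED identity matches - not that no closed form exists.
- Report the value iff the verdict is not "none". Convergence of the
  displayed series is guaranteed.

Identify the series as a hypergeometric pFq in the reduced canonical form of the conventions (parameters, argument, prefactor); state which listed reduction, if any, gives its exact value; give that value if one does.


Reduced: x = 1, 2F1, upper = {5/11, 1}, lower = {93/11}, C = -1/2. Verdict: Gauss (I1, integer-parameter pattern) applies (x = 1: the Gamma ratio telescopes since c-a-b = 7 > 0 and a = 1 in Z>0). Hence: -41/77.

Key step: from the first term -1/2: the lower running product (prefactor -1/2) is a rising factorial.
Consecutive-term ratio: r(k) = 1 * (k+5/11) (k+1) / [(k+93/11) (k+1)] - poly over poly, x = 1 from leading terms; C = -1/2 at k = 0.


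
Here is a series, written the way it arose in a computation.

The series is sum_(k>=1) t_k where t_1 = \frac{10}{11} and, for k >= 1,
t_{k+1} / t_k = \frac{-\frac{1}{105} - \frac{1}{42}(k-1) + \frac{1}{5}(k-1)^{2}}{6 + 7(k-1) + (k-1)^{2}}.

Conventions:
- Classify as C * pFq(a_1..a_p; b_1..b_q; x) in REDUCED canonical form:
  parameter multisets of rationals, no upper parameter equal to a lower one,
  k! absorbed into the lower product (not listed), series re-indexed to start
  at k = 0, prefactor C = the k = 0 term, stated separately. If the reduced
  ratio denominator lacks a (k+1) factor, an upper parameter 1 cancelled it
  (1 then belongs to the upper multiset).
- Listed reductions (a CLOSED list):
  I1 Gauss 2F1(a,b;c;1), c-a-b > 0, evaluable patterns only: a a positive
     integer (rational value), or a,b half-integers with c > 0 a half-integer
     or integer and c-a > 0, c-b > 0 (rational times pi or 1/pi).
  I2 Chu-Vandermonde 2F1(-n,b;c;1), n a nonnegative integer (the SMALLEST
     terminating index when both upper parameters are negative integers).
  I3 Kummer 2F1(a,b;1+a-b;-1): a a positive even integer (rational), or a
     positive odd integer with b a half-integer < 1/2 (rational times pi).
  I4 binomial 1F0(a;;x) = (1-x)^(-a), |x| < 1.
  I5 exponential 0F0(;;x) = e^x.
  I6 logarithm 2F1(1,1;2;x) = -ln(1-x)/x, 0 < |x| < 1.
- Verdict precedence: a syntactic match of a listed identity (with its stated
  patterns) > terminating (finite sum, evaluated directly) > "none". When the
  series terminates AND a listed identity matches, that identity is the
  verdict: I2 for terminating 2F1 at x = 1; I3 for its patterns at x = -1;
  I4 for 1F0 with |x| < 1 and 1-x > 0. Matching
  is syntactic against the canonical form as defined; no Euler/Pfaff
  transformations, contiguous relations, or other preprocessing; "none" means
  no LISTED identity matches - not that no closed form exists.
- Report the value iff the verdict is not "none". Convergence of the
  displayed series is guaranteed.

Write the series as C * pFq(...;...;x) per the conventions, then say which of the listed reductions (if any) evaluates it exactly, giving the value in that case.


Structural cue: t_0 = \frac{10}{11} here, and the expanded ratio factors over Q; C = 10/11, x = 1/5, roots give parameters.
Consecutive-term ratio: r(k) = \frac{1}{5} * (k-\frac{2}{7}) (k+\frac{1}{6}) / [(k+6) (k+1)] - rational; roots negated = parameters, x = \frac{1}{5}, C = \frac{10}{11}.

Classification (C = \frac{10}{11}): 2F1 with upper {-\frac{2}{7}, \frac{1}{6}}, lower {6}, argument x = \frac{1}{5}. Verdict: none. No listed pattern accepts 2F1(-\frac{2}{7}, \frac{1}{6}; 6; \frac{1}{5}).


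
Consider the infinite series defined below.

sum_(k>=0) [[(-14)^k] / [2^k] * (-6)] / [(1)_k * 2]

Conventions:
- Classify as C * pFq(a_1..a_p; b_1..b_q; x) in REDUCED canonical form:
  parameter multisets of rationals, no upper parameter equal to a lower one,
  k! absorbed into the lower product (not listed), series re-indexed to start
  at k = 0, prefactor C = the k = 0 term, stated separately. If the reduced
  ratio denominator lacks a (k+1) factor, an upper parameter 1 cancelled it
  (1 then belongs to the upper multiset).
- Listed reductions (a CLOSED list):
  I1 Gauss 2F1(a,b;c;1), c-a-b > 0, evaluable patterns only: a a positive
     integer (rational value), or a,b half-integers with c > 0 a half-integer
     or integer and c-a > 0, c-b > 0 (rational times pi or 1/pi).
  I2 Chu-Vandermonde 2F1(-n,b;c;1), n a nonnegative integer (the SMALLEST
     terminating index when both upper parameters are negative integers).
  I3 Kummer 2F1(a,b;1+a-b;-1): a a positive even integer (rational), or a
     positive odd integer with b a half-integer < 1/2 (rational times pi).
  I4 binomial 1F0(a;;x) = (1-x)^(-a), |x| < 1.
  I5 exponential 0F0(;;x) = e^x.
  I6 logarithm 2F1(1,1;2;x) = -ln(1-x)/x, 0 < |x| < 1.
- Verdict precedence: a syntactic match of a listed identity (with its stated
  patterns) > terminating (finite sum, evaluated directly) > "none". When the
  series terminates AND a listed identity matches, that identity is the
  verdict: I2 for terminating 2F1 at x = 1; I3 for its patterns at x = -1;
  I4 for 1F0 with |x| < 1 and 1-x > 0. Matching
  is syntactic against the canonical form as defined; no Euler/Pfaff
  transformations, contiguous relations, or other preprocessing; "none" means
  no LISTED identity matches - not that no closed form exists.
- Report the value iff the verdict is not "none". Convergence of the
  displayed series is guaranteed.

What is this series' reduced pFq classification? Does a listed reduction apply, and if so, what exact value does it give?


Structural cue: from the first term -3: the two k-th powers (prefactor -3) combine into one argument.
Ratio: r(k) = (-7) * 1 / [(k+1)] - poly over poly, x = (-7) from leading terms; C = -3 at k = 0.

Canonical form: C = -3 times 0F0 with upper {-}, lower {-}, x = -7. Verdict: the I5 exponential reduction matches (the 0F0 exponential series at x = -7). Exact value: (-3) * e^(-7).


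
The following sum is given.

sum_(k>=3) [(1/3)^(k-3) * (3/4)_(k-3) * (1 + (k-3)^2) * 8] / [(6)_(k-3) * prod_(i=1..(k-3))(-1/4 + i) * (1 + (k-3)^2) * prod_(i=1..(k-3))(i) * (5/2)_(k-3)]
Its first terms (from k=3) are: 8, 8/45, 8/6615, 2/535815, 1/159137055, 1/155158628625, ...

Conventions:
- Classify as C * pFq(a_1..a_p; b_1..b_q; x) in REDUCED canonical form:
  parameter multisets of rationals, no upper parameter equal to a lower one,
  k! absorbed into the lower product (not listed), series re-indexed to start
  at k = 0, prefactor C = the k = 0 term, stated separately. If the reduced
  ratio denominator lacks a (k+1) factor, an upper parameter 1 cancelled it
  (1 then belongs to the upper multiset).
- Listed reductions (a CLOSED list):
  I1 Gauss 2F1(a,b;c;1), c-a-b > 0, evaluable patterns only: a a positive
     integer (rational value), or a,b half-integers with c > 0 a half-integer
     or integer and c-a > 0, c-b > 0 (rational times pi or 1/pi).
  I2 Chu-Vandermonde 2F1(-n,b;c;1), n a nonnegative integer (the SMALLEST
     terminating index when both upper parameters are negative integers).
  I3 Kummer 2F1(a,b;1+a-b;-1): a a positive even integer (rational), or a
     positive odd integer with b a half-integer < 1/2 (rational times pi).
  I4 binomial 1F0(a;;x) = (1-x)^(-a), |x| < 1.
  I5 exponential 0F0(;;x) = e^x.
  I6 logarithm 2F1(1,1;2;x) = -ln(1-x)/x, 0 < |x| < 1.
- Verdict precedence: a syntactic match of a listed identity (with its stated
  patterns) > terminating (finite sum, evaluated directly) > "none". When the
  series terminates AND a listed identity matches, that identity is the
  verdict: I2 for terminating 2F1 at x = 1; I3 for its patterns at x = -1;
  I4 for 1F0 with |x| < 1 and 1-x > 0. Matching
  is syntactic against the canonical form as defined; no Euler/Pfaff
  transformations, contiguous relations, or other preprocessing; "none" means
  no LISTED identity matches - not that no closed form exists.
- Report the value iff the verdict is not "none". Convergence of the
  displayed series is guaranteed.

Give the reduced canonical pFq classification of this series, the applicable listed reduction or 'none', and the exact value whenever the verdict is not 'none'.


First insight: t_0 = 8 here, and the lower running product (prefactor 8) is a rising factorial.
Ratio: r(k) = (1/3) * 1 / [(k+5/2) (k+6) (k+1)] - rational in k, leading ratio (1/3); with t_0 = 8, classification follows.

Classification (C = 8): 0F2 with upper {-}, lower {5/2, 6}, argument x = 1/3. Verdict: none - this 0F2 at x = 1/3 matches no listed pattern, and upper {-} holds no stopper.


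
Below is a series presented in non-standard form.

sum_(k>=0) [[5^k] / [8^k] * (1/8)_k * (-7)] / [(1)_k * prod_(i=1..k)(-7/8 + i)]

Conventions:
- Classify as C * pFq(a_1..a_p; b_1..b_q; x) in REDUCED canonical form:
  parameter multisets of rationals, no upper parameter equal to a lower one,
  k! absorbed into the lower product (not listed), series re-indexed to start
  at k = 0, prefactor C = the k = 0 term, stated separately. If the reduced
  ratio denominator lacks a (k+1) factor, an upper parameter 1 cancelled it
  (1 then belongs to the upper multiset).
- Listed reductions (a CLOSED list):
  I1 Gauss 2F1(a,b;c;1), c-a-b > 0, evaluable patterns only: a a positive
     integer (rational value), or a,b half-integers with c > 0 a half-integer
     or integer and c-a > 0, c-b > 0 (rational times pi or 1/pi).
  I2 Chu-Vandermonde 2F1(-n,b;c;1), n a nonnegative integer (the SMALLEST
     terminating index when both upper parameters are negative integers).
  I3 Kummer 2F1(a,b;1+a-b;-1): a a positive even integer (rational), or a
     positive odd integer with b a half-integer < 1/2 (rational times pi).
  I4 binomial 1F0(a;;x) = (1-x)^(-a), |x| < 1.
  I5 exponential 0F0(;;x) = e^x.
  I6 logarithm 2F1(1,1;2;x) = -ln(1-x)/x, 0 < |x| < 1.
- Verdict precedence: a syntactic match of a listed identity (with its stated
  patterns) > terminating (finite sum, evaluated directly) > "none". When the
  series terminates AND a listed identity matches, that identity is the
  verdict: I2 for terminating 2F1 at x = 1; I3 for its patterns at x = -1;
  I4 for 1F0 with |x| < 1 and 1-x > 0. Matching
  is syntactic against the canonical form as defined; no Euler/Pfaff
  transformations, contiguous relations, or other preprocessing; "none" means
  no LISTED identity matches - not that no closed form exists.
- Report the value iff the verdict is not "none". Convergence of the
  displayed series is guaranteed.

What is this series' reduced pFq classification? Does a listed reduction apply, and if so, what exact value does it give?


Reduced: x = 5/8, 0F0, upper = {-}, lower = {-}, C = -7. Verdict: the I5 exponential reduction fires (the 0F0 exponential series at x = 5/8). Value: (-7) * e^(5/8).

The tell: t_0 being -7, the parameter 1/8 appears in both the upper and lower lists and cancels.
Adjacent-term ratio: r(k) = (5/8) * 1 / [(k+1)] - rational; roots negated = parameters, x = (5/8), C = -7.


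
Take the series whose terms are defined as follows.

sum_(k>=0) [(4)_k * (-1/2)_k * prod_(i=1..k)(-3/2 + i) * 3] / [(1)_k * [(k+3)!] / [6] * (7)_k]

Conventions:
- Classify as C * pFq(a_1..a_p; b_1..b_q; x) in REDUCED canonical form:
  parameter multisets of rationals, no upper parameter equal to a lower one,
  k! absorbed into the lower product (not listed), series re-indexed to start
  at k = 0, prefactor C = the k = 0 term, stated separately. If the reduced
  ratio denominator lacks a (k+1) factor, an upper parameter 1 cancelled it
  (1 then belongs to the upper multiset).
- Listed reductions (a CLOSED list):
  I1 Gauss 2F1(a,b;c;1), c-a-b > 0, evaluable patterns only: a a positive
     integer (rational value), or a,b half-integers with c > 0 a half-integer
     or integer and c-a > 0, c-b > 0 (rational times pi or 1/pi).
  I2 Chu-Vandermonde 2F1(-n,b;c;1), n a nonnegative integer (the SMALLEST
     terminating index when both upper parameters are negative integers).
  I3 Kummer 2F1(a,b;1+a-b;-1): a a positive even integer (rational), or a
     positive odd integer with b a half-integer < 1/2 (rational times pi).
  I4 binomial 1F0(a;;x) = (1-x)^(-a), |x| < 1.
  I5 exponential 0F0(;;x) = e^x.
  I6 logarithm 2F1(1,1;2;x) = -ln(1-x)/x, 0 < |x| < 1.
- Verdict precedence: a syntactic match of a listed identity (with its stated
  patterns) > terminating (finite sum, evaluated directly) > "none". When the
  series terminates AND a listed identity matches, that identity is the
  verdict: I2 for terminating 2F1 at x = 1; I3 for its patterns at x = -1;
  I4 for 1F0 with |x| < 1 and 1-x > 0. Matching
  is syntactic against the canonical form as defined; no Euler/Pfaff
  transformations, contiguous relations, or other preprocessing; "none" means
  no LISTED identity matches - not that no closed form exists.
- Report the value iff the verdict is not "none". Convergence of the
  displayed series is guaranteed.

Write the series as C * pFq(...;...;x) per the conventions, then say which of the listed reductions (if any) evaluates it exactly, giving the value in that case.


With C = 3: the canonical form is 2F1(-1/2, -1/2; 7; 1). Verdict (x = 1): Gauss's theorem I1 (half-integer case) applies (x = 1; upper {-1/2, -1/2} half-integers, c = 7 in the evaluable pattern). Sum: (4194304/429429) / pi.

The tell: t_0 being 3, the parameter 4 appears in both the upper and lower lists and cancels.
Consecutive-term ratio: r(k) = 1 * (k-1/2) (k-1/2) / [(k+7) (k+1)] - rational in k. x = 1; t_0 = 3; negate the roots.


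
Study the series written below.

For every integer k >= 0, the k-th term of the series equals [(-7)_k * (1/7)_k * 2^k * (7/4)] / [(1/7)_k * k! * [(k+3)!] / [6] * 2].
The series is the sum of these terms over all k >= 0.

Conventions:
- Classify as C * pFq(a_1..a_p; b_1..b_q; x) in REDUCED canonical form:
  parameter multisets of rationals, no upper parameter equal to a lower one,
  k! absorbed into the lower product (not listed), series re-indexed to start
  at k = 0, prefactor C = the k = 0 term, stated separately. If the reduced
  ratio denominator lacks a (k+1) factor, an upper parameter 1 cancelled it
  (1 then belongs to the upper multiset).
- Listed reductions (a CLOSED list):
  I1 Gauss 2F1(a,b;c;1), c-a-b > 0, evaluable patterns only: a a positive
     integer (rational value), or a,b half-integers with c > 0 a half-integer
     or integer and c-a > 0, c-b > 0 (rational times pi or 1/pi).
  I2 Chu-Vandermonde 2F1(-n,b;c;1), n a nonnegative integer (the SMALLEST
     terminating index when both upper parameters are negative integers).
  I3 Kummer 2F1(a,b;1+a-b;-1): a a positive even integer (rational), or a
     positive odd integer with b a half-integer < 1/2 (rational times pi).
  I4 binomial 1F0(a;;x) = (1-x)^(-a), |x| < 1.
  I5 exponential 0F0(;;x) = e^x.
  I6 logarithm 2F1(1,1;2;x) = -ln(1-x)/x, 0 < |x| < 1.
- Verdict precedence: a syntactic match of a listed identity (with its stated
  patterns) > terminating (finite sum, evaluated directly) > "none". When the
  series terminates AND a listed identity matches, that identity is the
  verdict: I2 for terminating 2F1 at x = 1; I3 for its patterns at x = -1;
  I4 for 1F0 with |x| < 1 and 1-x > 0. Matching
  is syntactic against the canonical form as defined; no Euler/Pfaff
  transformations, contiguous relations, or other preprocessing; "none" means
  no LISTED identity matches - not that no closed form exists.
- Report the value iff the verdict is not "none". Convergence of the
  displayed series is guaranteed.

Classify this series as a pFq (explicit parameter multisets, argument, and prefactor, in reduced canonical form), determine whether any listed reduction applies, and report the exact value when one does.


Canonical form: C = 7/8 times 1F1 with upper {-7}, lower {4}, x = 2. Verdict: terminating at k = 7: the factor (-7)_k kills every later term; summing the 8 survivors is exact. Sum: -281/5400.

The tell: from the first term 7/8: the parameter 1/7 appears in both the upper and lower lists and cancels.
Ratio: r(k) = 2 * (k-7) / [(k+4) (k+1)] - rational in k. x = 2; t_0 = 7/8; negate the roots.


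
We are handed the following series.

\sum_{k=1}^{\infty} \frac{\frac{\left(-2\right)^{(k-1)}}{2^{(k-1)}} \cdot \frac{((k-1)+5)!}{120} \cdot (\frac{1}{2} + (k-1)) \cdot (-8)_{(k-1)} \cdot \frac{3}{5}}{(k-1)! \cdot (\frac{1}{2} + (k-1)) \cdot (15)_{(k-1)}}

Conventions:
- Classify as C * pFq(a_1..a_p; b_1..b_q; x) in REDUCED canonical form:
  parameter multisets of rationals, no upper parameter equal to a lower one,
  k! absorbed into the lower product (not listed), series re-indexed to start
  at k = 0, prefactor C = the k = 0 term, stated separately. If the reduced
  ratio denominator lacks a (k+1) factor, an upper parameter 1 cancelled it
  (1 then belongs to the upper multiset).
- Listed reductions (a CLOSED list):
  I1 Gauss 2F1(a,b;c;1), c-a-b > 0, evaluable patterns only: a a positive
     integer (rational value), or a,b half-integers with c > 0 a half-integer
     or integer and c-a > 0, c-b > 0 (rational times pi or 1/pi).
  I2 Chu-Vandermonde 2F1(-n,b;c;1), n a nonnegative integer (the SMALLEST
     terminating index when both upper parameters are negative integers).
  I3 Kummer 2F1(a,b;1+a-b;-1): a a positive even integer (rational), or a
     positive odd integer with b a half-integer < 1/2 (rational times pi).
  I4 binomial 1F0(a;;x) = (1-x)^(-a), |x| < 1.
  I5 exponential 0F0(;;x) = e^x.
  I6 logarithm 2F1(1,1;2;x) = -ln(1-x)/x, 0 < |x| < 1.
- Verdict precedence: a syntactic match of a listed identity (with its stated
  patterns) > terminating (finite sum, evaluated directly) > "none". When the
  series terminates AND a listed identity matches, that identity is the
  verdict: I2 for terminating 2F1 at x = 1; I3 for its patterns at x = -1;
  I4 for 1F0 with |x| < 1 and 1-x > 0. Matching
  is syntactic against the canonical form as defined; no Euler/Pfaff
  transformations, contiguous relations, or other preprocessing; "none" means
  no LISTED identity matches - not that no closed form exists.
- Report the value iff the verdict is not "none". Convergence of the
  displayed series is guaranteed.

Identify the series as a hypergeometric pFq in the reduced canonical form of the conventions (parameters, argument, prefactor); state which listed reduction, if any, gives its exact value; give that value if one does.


Prefactor \frac{3}{5}, argument -1: 2F1 with upper {-8, 6} over lower {15}. Verdict: this is Kummer (I3) (x = -1; c = 15 equals 1+a-b for upper {-8, 6}: listed pattern). Its exact value is \frac{273}{25}.

Key step: with t_0 = \frac{3}{5}, striking the common factor k + 1/2 reduces the term (prefactor 3/5).
Ratio: r(k) = -1 * (k-8) (k+6) / [(k+15) (k+1)] - rational in k, leading ratio -1; with t_0 = \frac{3}{5}, classification follows.


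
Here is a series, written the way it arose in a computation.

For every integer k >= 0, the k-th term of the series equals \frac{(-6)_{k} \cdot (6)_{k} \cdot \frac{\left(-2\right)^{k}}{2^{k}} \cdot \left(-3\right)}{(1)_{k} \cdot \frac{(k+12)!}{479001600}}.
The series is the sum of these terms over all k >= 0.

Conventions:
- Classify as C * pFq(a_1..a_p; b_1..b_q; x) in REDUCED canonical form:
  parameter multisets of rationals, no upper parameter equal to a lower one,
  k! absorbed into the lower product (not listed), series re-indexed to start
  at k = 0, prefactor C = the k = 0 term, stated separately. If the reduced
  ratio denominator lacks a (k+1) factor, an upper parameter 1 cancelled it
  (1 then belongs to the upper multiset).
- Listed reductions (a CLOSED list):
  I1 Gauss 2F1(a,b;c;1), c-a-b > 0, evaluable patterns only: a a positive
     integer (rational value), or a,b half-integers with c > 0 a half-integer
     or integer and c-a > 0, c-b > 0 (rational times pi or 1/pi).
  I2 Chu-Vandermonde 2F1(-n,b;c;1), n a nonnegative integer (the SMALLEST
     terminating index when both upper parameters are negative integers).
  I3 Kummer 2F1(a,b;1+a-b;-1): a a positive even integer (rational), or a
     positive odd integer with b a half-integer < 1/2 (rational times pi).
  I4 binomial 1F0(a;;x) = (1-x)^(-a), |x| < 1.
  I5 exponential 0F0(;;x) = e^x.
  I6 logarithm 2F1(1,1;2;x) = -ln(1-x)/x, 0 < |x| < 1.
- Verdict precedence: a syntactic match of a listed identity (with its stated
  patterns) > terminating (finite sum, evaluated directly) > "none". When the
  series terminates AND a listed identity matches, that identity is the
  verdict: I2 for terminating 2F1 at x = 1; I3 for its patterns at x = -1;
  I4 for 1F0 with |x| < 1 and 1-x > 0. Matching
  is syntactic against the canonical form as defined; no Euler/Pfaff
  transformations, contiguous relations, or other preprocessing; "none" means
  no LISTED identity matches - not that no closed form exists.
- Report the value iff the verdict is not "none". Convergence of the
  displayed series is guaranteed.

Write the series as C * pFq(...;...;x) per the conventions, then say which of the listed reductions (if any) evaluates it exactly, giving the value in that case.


At argument -1: a 2F1 with upper {-6, 6}, lower {13}, scaled by C = -3. Verdict at x = -1: Kummer's theorem (I3) matches (x = -1; c = 13 equals 1+a-b for upper {-6, 6}: listed pattern). Sum: -33.

Key step: from the first term -3: (1)_k (C = -3, x = -1) is k! itself.
Ratio: r(k) = -1 * (k-6) (k+6) / [(k+13) (k+1)] - rational in k, leading ratio -1; with t_0 = -3, classification follows.


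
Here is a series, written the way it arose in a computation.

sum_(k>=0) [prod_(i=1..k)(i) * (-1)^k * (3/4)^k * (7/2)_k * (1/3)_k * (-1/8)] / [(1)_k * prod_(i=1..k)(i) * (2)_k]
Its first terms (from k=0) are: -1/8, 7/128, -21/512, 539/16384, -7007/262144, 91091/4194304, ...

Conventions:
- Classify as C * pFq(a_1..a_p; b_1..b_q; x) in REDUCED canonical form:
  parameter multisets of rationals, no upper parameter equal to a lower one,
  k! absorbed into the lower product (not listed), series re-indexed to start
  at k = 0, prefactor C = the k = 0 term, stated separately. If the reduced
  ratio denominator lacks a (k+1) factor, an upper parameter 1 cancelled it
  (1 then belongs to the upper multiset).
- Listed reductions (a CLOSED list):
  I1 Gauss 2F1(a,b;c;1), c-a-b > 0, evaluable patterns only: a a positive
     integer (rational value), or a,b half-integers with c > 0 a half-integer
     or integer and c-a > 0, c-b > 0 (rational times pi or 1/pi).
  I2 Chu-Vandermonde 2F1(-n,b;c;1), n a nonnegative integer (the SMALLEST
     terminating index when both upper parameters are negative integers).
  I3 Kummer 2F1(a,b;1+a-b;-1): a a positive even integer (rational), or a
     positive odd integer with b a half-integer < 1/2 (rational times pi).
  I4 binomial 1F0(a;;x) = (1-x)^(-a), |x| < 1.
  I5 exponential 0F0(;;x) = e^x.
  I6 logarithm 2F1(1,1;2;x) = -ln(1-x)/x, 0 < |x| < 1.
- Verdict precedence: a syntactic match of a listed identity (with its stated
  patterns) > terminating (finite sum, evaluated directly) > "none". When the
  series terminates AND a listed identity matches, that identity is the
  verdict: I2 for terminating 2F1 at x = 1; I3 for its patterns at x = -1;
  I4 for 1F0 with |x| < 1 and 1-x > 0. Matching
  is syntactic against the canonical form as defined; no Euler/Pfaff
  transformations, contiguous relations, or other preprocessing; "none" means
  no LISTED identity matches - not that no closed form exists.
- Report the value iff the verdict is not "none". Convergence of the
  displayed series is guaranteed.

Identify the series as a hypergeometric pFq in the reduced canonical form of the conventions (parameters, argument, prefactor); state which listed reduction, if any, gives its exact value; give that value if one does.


At argument -3/4: a 2F1 with upper {1/3, 7/2}, lower {2}, scaled by C = -1/8. Verdict: none. No listed pattern accepts 2F1(1/3, 7/2; 2; -3/4).

Key step: from the first term -1/8: the (-1)^k factor (C = -1/8, x = -3/4) folds into the argument's sign.
Adjacent-term ratio: r(k) = (-3/4) * (k+1/3) (k+7/2) / [(k+2) (k+1)] - rational in k. x = (-3/4); t_0 = -1/8; negate the roots.
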